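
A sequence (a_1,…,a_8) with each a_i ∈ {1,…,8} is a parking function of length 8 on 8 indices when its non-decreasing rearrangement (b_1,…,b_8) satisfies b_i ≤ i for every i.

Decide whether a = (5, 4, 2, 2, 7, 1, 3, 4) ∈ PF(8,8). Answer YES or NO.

Sorted: b = (1, 2, 2, 3, 4, 4, 5, 7).
  b_1=1 ≤ 1
  b_2=2 ≤ 2
  b_3=2 ≤ 3
  b_4=3 ≤ 4
  b_5=4 ≤ 5
  b_6=4 ≤ 6
  b_7=5 ≤ 7
  b_8=7 ≤ 8
All bounds hold ⇒ YES

YES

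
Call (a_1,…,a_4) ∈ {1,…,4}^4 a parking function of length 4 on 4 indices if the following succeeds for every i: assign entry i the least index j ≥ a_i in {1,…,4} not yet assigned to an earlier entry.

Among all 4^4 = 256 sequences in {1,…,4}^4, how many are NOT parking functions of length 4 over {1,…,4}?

|PF| = (4−4+1)·(4+1)^(4−1) = 1×125 = 125 (Pollak)
Example (2,2,4,4) → sorted (2,2,4,4): b_1=2>1, not a PF.
So 256 − 125 = 131 fail.

131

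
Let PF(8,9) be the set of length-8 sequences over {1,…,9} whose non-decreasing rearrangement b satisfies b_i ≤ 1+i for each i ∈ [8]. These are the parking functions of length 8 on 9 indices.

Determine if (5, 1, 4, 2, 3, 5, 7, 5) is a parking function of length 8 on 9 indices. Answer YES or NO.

YES

Order a: b = (1, 2, 3, 4, 5, 5, 5, 7).
  b_1=1 ≤ 2
  b_2=2 ≤ 3
  b_3=3 ≤ 4
  b_4=4 ≤ 5
  b_5=5 ≤ 6
  b_6=5 ≤ 7
  b_7=5 ≤ 8
  b_8=7 ≤ 9
All bounds hold ⇒ YES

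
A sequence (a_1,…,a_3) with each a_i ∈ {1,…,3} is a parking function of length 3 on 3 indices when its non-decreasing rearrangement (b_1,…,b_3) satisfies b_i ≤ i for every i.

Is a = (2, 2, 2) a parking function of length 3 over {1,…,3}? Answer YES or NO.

Sorted: b = (2, 2, 2).
  b_1=2 > 1
  fails at i=1 ⇒ NO

NO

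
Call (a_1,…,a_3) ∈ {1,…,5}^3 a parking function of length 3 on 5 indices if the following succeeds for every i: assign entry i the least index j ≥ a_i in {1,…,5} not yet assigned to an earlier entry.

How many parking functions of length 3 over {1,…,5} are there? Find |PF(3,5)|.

108

Count = (6−3)·6^(3−1) = 3·36 = 108
E.g. (4,3,2) → sorted (2,3,4): b_i ≤ 2+i ∀i, a PF.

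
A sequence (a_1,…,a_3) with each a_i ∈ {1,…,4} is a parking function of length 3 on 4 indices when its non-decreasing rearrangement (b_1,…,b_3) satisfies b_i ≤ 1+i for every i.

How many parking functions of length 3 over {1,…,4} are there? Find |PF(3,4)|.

Count = (4−3+1)·(4+1)^(3−1) = 2×25 = 50 [KW]
E.g. (3,3,1) → sorted (1,3,3): b_i ≤ 1+i ∀i, a PF.

50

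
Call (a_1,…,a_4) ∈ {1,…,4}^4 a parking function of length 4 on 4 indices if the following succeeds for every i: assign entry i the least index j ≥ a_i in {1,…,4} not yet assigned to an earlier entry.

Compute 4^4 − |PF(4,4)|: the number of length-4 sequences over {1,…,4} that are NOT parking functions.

131

|PF| = (5−4)·5^(4−1) = 1·125 = 125 (Pollak)
Example (1,3,4,3) → sorted (1,3,3,4): b_2=3>2, not a PF.
Total 256; non-PF = 256−125 = 131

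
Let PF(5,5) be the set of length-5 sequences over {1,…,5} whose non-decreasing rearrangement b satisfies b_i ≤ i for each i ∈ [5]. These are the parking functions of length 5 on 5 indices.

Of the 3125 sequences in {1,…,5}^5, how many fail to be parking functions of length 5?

1829

#PF = (5−5+1)·(5+1)^(5−1) = 1×1296 = 1296 (Pollak)
Check (2,5,5,2,4) → sorted (2,2,4,5,5): b_1=2>1, not a PF.
So 3125 − 1296 = 1829 fail.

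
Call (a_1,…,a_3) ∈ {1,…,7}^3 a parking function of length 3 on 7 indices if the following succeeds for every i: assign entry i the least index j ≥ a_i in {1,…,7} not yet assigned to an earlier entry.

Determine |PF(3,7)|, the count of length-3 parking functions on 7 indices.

#PF = 5·8^2 = 5 · 64 = 320
E.g. (4,7,1) → sorted (1,4,7): b_i ≤ 4+i ∀i, a PF.

320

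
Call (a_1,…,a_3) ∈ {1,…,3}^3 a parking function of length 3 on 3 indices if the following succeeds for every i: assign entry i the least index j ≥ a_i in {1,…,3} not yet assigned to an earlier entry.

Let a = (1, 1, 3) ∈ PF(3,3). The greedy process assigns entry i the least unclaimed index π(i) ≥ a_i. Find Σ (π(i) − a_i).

1

Σπ(i) = 1+…+3 = 6; Σa = 1+1+3 = 5; disp = 6−5 = 1.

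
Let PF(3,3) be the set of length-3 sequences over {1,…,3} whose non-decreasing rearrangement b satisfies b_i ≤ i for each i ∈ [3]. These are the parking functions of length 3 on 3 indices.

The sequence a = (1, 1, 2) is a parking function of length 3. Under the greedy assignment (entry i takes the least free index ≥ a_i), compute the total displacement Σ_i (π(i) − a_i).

Σπ(i) = 1+…+3 = 6; Σa = 1+1+2 = 4; disp = 6−4 = 2.

2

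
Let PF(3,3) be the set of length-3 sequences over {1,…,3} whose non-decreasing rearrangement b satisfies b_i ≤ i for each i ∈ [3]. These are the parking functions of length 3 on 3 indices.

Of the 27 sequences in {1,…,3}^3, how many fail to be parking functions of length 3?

Count = (3−3+1)·(3+1)^(3−1) = 1 · 16 = 16
Check (3,3,3) → sorted (3,3,3): b_1=3>1, not a PF.
3^3 − 16 = 27 − 16 = 11

11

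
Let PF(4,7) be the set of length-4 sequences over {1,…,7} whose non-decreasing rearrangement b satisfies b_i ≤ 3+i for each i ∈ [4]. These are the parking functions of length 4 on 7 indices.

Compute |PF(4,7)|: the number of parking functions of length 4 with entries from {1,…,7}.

2048

|PF(4,7)| = (7−4+1)·(7+1)^(4−1) = 4·512 = 2048 (Konheim–Weiss)
Example (7,4,5,4) → sorted (4,4,5,7): b_i ≤ 3+i ∀i, a PF.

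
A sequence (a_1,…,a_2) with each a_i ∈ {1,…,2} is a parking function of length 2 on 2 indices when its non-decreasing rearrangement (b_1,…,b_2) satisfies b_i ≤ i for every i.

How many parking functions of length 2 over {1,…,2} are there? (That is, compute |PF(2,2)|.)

|PF| = (3−2)·3^(2−1) = 1·3 = 3
One tuple (1,1) → sorted (1,1): b_i ≤ i ∀i, a PF.

3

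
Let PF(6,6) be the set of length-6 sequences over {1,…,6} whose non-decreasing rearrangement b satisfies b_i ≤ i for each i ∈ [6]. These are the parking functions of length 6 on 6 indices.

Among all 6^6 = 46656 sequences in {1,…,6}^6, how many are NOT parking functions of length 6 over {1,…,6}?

29849

|PF(6,6)| = 1·7^5 = 1 · 16807 = 16807 (Pollak)
Check (4,5,3,6,4,5) → sorted (3,4,4,5,5,6): b_1=3>1, not a PF.
So 46656 − 16807 = 29849 fail.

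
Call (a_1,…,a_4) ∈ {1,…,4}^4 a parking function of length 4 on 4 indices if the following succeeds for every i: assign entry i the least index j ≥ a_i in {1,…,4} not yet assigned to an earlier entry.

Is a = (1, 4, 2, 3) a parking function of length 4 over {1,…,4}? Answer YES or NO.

Order a: b = (1, 2, 3, 4).
  b_1=1 ≤ 1
  b_2=2 ≤ 2
  b_3=3 ≤ 3
  b_4=4 ≤ 4
All bounds hold ⇒ YES

YES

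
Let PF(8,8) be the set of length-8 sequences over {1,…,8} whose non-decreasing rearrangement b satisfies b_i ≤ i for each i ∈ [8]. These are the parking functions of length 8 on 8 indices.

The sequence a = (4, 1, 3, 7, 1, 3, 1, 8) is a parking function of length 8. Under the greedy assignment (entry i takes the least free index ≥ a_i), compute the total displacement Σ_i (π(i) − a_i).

8

Σπ(i) = 1+…+8 = 36; Σa = 4+1+3+7+1+3+1+8 = 28; disp = 36−28 = 8.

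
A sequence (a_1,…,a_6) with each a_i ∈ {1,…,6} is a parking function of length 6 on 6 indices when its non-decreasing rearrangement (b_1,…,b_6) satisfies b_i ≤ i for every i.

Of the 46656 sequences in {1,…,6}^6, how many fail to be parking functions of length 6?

Count = (7−6)·7^(6−1) = 1·16807 = 16807 (Konheim–Weiss)
Check (6,4,2,5,5,4) → sorted (2,4,4,5,5,6): b_1=2>1, not a PF.
So 46656 − 16807 = 29849 fail.

29849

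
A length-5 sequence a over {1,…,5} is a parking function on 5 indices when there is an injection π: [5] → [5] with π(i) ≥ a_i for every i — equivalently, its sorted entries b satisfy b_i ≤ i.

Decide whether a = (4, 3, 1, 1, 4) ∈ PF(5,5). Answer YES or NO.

Rearranged: b = (1, 1, 3, 4, 4).
  b_1=1 ≤ 1
  b_2=1 ≤ 2
  b_3=3 ≤ 3
  b_4=4 ≤ 4
  b_5=4 ≤ 5
All bounds hold ⇒ YES

YES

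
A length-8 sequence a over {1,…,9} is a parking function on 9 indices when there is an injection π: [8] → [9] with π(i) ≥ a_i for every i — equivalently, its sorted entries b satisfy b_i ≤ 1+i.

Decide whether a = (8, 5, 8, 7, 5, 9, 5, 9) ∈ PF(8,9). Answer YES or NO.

Sorted: b = (5, 5, 5, 7, 8, 8, 9, 9).
  b_1=5 > 2
  fails at i=1 ⇒ NO

NO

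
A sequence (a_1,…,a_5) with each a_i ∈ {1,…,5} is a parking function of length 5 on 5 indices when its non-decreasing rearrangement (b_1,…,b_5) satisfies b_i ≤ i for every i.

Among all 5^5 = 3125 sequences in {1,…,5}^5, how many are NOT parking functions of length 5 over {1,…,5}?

Count = (5−5+1)·(5+1)^(5−1) = 1·1296 = 1296 (Konheim–Weiss)
Check (3,2,3,5,2) → sorted (2,2,3,3,5): b_1=2>1, not a PF.
Total 3125; non-PF = 3125−1296 = 1829

1829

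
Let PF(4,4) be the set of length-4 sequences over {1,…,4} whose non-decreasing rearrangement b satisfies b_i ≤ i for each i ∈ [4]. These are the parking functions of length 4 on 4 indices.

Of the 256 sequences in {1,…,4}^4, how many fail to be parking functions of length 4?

131

|PF| = (4+1−4)·(4+1)^{4−1} = 1 · 125 = 125
E.g. (4,3,3,3) → sorted (3,3,3,4): b_1=3>1, not a PF.
Total 256; non-PF = 256−125 = 131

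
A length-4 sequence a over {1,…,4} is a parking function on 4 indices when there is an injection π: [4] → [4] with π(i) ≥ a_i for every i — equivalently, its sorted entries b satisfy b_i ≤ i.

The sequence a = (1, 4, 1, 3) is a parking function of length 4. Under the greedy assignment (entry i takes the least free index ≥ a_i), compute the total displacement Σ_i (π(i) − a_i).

Σπ = 10 ({1..4} each once); Σa = 1+4+1+3 = 9; disp = 10−9 = 1.

1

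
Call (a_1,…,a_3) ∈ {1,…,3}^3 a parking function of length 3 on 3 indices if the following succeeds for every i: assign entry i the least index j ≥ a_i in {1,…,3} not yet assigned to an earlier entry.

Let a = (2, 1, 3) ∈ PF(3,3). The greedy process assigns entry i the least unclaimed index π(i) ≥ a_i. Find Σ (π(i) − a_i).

0

Σπ(i) = 1+…+3 = 6; Σa = 2+1+3 = 6; disp = 6−6 = 0.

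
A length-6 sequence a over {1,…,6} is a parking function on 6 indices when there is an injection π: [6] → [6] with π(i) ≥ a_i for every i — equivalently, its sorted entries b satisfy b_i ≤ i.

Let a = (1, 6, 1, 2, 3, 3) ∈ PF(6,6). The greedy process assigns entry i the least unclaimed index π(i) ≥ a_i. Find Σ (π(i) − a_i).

5

Σπ = 21 ({1..6} each once); Σa = 1+6+1+2+3+3 = 16; disp = 21−16 = 5.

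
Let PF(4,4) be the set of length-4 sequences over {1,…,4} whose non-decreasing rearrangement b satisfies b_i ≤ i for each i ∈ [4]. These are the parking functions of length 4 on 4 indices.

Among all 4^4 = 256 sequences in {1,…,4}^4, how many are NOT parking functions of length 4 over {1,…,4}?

|PF(4,4)| = (4+1−4)·(4+1)^{4−1} = 1×125 = 125 (Pollak)
E.g. (3,4,3,1) → sorted (1,3,3,4): b_2=3>2, not a PF.
4^4 − 125 = 256 − 125 = 131

131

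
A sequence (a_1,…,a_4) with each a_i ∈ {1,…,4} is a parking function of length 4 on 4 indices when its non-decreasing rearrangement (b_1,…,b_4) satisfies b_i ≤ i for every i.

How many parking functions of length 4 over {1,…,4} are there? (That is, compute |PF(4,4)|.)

#PF = 1·5^3 = 1×125 = 125 (Konheim–Weiss)
One tuple (1,1,1,2) → sorted (1,1,1,2): b_i ≤ i ∀i, a PF.

125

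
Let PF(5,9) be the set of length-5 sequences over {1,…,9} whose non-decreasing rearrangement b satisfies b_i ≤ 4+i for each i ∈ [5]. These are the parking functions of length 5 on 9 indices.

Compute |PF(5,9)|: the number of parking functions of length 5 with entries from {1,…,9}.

Count = 5·10^4 = 5×10000 = 50000 [KW]
Example (8,2,3,7,6) → sorted (2,3,6,7,8): b_i ≤ 4+i ∀i, a PF.

50000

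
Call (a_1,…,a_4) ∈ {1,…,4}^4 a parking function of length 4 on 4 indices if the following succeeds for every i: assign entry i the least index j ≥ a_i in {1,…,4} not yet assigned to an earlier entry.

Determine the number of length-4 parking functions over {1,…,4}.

|PF| = (5−4)·5^(4−1) = 1·125 = 125
E.g. (1,2,3,3) → sorted (1,2,3,3): b_i ≤ i ∀i, a PF.

125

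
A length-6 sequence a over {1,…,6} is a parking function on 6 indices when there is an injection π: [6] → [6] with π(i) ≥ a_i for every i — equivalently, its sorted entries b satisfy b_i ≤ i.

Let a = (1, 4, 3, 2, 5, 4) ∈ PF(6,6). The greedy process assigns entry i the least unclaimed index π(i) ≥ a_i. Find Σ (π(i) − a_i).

2

Σπ = 21 ({1..6} each once); Σa = 1+4+3+2+5+4 = 19; disp = 21−19 = 2.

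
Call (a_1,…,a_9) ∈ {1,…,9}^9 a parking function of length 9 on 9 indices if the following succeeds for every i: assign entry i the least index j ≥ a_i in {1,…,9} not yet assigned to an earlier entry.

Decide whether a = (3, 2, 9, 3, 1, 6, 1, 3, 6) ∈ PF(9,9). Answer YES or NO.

Rearranged: b = (1, 1, 2, 3, 3, 3, 6, 6, 9).
  b_1=1 ≤ 1
  b_2=1 ≤ 2
  b_3=2 ≤ 3
  b_4=3 ≤ 4
  b_5=3 ≤ 5
  b_6=3 ≤ 6
  b_7=6 ≤ 7
  b_8=6 ≤ 8
  b_9=9 ≤ 9
All bounds hold ⇒ YES

YES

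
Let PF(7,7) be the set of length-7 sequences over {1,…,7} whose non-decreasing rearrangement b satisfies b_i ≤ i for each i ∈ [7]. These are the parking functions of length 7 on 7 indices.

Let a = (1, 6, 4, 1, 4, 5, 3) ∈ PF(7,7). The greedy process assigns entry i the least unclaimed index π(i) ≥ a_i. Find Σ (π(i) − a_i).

4

Σπ = 28 ({1..7} each once); Σa = 1+6+4+1+4+5+3 = 24; disp = 28−24 = 4.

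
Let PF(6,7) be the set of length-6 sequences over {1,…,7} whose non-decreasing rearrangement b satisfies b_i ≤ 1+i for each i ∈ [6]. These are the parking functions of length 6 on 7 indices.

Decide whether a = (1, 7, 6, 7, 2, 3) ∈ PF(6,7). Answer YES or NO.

Sorted: b = (1, 2, 3, 6, 7, 7).
  b_1=1 ≤ 2
  b_2=2 ≤ 3
  b_3=3 ≤ 4
  b_4=6 > 5
  fails at i=4 ⇒ NO

NO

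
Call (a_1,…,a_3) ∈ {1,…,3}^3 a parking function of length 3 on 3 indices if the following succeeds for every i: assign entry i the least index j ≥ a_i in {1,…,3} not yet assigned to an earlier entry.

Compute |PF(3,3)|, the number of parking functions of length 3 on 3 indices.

16

#PF = (3+1−3)·(3+1)^{3−1} = 1 · 16 = 16 (Pollak)
Check (2,1,2) → sorted (1,2,2): b_i ≤ i ∀i, a PF.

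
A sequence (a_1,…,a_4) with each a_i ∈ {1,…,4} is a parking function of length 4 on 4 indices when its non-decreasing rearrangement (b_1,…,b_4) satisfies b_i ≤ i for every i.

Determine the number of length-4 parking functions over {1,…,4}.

|PF(4,4)| = (4+1−4)·(4+1)^{4−1} = 1·125 = 125
Check (1,1,1,4) → sorted (1,1,1,4): b_i ≤ i ∀i, a PF.

125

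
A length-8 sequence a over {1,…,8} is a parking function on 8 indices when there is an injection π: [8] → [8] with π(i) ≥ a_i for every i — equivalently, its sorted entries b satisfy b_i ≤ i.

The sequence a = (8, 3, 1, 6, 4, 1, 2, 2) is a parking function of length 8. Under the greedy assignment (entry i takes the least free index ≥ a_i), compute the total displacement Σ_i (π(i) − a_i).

Σπ(i) = 1+…+8 = 36; Σa = 8+3+1+6+4+1+2+2 = 27; disp = 36−27 = 9.

9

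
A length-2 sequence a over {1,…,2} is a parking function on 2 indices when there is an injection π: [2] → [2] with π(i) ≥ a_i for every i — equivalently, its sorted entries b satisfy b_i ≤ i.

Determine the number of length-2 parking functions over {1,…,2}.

3

|PF| = 1·3^1 = 1 · 3 = 3 (Konheim–Weiss)
One tuple (1,1) → sorted (1,1): b_i ≤ i ∀i, a PF.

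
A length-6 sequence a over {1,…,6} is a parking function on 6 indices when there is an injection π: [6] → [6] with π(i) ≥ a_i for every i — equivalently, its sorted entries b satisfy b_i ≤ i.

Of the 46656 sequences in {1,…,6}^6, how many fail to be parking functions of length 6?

29849

|PF(6,6)| = (7−6)·7^(6−1) = 1×16807 = 16807 [KW]
Example (4,2,6,3,4,4) → sorted (2,3,4,4,4,6): b_1=2>1, not a PF.
6^6 − 16807 = 46656 − 16807 = 29849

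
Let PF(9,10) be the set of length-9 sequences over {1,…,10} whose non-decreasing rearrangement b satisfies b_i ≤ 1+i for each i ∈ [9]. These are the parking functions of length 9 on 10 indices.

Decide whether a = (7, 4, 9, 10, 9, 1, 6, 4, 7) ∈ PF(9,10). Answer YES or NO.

Order a: b = (1, 4, 4, 6, 7, 7, 9, 9, 10).
  b_1=1 ≤ 2
  b_2=4 > 3
  fails at i=2 ⇒ NO

NO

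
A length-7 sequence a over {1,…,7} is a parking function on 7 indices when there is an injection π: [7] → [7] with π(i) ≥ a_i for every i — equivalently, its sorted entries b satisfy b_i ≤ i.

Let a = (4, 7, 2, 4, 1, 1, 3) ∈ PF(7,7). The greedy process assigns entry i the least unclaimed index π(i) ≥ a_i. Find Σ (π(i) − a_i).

Σπ = 28 ({1..7} each once); Σa = 4+7+2+4+1+1+3 = 22; disp = 28−22 = 6.

6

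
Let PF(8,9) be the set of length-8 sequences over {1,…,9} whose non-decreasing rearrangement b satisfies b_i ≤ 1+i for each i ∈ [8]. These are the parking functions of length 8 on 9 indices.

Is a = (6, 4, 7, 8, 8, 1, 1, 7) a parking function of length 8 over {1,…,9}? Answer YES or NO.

Rearranged: b = (1, 1, 4, 6, 7, 7, 8, 8).
  b_1=1 ≤ 2
  b_2=1 ≤ 3
  b_3=4 ≤ 4
  b_4=6 > 5
  fails at i=4 ⇒ NO

NO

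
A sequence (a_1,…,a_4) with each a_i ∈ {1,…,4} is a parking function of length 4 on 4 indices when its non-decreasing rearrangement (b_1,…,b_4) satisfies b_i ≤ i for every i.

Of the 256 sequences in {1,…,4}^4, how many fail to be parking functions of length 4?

#PF = (4+1−4)·(4+1)^{4−1} = 1×125 = 125 [KW]
Check (4,4,3,4) → sorted (3,4,4,4): b_1=3>1, not a PF.
4^4 − 125 = 256 − 125 = 131

131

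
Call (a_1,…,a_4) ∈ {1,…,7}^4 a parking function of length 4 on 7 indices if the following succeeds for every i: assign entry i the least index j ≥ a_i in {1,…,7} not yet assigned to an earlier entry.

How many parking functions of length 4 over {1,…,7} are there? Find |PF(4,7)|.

2048

|PF(4,7)| = (8−4)·8^(4−1) = 4·512 = 2048 (Konheim–Weiss)
Example (2,5,6,5) → sorted (2,5,5,6): b_i ≤ 3+i ∀i, a PF.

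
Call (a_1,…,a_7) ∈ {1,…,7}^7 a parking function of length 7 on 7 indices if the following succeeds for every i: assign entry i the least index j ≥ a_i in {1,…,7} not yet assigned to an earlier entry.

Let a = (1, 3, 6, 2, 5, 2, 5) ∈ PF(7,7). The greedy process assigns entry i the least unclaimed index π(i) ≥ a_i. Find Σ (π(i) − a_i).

4

Σπ = 28 ({1..7} each once); Σa = 1+3+6+2+5+2+5 = 24; disp = 28−24 = 4.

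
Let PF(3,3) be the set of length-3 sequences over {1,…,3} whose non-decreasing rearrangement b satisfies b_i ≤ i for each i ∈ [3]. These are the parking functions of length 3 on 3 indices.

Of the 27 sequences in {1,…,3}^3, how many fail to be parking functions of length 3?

11

Count = (3−3+1)·(3+1)^(3−1) = 1×16 = 16 (Pollak)
Example (3,3,3) → sorted (3,3,3): b_1=3>1, not a PF.
Total 27; non-PF = 27−16 = 11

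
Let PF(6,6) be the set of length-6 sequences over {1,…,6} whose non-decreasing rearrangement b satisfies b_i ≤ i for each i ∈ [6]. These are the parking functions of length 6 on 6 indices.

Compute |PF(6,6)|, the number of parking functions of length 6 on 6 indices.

16807

|PF| = (7−6)·7^(6−1) = 1 · 16807 = 16807 (Konheim–Weiss)
Check (3,5,1,4,1,4) → sorted (1,1,3,4,4,5): b_i ≤ i ∀i, a PF.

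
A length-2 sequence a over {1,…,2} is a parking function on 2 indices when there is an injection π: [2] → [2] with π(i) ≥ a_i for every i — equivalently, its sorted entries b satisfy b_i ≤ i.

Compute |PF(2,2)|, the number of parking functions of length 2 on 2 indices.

3

#PF = (2+1−2)·(2+1)^{2−1} = 1×3 = 3 (Pollak)
One tuple (1,2) → sorted (1,2): b_i ≤ i ∀i, a PF.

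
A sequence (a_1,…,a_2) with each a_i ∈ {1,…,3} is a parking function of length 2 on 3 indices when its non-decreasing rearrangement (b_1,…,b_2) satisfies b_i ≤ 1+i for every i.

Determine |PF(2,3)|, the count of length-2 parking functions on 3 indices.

|PF| = (3+1−2)·(3+1)^{2−1} = 2·4 = 8 (Pollak)
One tuple (2,2) → sorted (2,2): b_i ≤ 1+i ∀i, a PF.

8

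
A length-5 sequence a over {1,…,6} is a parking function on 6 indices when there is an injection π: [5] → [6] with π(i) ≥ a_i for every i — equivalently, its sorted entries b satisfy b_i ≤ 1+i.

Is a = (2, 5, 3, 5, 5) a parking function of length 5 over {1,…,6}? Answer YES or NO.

NO

Order a: b = (2, 3, 5, 5, 5).
  b_1=2 ≤ 2
  b_2=3 ≤ 3
  b_3=5 > 4
  fails at i=3 ⇒ NO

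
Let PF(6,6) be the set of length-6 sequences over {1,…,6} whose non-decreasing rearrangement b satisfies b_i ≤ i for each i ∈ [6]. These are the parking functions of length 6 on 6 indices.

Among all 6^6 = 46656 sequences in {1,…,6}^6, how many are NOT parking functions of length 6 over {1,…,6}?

29849

Count = 1·7^5 = 1×16807 = 16807
One tuple (6,4,1,4,6,3) → sorted (1,3,4,4,6,6): b_2=3>2, not a PF.
So 46656 − 16807 = 29849 fail.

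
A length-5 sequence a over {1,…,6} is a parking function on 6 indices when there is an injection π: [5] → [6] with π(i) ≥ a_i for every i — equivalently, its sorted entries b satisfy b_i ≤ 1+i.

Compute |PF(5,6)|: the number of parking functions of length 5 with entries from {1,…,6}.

4802

Count = 2·7^4 = 2×2401 = 4802 (Pollak)
One tuple (3,4,5,1,4) → sorted (1,3,4,4,5): b_i ≤ 1+i ∀i, a PF.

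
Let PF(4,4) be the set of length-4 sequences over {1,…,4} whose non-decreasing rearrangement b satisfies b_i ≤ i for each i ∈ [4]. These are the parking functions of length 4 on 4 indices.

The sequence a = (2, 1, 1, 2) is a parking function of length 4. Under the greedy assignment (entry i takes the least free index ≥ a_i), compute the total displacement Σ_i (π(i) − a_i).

Σπ(i) = 1+…+4 = 10; Σa = 2+1+1+2 = 6; disp = 10−6 = 4.

4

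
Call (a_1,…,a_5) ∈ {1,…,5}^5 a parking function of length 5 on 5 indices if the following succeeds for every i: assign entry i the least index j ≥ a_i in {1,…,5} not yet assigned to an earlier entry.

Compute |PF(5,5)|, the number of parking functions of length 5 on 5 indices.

|PF(5,5)| = (5+1−5)·(5+1)^{5−1} = 1×1296 = 1296
Check (3,1,3,2,5) → sorted (1,2,3,3,5): b_i ≤ i ∀i, a PF.

1296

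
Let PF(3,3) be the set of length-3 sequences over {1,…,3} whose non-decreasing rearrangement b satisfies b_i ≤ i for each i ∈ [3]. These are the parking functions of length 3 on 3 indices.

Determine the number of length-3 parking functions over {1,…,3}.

|PF| = (3−3+1)·(3+1)^(3−1) = 1·16 = 16 (Konheim–Weiss)
Check (3,2,1) → sorted (1,2,3): b_i ≤ i ∀i, a PF.

16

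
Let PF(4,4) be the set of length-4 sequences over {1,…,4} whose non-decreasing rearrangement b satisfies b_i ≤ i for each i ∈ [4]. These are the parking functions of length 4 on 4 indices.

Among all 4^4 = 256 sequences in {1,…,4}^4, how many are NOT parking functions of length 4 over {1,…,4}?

#PF = (4−4+1)·(4+1)^(4−1) = 1 · 125 = 125 (Konheim–Weiss)
One tuple (3,4,4,4) → sorted (3,4,4,4): b_1=3>1, not a PF.
Total 256; non-PF = 256−125 = 131

131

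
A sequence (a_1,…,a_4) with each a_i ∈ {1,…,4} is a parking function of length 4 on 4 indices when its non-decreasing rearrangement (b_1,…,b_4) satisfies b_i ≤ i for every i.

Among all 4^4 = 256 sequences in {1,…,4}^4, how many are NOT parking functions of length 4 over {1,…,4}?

131

|PF(4,4)| = (5−4)·5^(4−1) = 1·125 = 125
One tuple (1,4,4,3) → sorted (1,3,4,4): b_2=3>2, not a PF.
So 256 − 125 = 131 fail.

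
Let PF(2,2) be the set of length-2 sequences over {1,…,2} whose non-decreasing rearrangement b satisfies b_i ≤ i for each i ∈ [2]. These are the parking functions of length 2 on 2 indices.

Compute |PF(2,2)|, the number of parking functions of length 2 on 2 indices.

Count = 1·3^1 = 1×3 = 3 [KW]
Check (1,1) → sorted (1,1): b_i ≤ i ∀i, a PF.

3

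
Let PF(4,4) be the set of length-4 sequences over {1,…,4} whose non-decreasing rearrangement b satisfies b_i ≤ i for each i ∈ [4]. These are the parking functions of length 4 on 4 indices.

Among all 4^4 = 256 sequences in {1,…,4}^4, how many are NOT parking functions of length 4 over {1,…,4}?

131

|PF(4,4)| = (4+1−4)·(4+1)^{4−1} = 1·125 = 125
Check (1,4,3,4) → sorted (1,3,4,4): b_2=3>2, not a PF.
4^4 − 125 = 256 − 125 = 131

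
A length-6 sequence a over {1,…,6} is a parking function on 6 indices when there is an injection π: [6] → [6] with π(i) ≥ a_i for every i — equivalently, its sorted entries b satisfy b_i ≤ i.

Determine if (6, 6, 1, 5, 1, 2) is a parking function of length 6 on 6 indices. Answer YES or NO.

Rearranged: b = (1, 1, 2, 5, 6, 6).
  b_1=1 ≤ 1
  b_2=1 ≤ 2
  b_3=2 ≤ 3
  b_4=5 > 4
  fails at i=4 ⇒ NO

NO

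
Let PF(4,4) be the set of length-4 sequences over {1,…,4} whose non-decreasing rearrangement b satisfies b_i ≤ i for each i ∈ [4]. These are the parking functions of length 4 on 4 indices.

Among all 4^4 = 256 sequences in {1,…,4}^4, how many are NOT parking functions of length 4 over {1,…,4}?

131

|PF(4,4)| = (4+1−4)·(4+1)^{4−1} = 1 · 125 = 125 (Konheim–Weiss)
E.g. (3,4,4,4) → sorted (3,4,4,4): b_1=3>1, not a PF.
So 256 − 125 = 131 fail.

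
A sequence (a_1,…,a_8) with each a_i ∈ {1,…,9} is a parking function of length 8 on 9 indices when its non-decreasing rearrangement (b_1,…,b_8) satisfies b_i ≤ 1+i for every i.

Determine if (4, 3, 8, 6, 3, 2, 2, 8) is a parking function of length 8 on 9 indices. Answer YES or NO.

Rearranged: b = (2, 2, 3, 3, 4, 6, 8, 8).
  b_1=2 ≤ 2
  b_2=2 ≤ 3
  b_3=3 ≤ 4
  b_4=3 ≤ 5
  b_5=4 ≤ 6
  b_6=6 ≤ 7
  b_7=8 ≤ 8
  b_8=8 ≤ 9
All bounds hold ⇒ YES

YES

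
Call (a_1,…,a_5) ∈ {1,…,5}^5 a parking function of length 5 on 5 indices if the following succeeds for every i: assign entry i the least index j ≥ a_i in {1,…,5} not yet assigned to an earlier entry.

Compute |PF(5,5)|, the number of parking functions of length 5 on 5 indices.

1296

|PF(5,5)| = (6−5)·6^(5−1) = 1·1296 = 1296
E.g. (1,4,5,3,2) → sorted (1,2,3,4,5): b_i ≤ i ∀i, a PF.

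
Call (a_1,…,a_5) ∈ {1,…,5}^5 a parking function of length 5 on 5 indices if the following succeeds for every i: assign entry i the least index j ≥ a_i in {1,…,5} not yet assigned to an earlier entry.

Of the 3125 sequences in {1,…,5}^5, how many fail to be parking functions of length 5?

1829

Count = (5−5+1)·(5+1)^(5−1) = 1·1296 = 1296
One tuple (2,2,4,2,2) → sorted (2,2,2,2,4): b_1=2>1, not a PF.
So 3125 − 1296 = 1829 fail.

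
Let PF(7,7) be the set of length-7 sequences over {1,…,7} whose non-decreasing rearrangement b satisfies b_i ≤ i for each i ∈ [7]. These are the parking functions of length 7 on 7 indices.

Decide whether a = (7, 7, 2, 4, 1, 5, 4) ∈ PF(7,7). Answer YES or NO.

Order a: b = (1, 2, 4, 4, 5, 7, 7).
  b_1=1 ≤ 1
  b_2=2 ≤ 2
  b_3=4 > 3
  fails at i=3 ⇒ NO

NO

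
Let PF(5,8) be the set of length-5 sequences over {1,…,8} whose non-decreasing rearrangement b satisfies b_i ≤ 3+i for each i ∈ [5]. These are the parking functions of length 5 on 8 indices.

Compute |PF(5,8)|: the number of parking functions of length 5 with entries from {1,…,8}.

26244

|PF(5,8)| = 4·9^4 = 4×6561 = 26244 (Konheim–Weiss)
One tuple (6,2,3,5,2) → sorted (2,2,3,5,6): b_i ≤ 3+i ∀i, a PF.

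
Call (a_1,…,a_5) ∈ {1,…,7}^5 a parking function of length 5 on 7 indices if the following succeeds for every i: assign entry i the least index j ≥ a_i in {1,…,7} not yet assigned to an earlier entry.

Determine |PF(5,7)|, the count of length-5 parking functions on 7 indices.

|PF| = (7+1−5)·(7+1)^{5−1} = 3×4096 = 12288
Example (3,5,3,7,4) → sorted (3,3,4,5,7): b_i ≤ 2+i ∀i, a PF.

12288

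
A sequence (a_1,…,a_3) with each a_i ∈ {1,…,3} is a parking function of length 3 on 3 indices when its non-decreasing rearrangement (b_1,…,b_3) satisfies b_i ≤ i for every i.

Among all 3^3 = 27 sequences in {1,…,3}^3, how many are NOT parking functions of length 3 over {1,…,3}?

11

#PF = (4−3)·4^(3−1) = 1 · 16 = 16 [KW]
Example (3,3,1) → sorted (1,3,3): b_2=3>2, not a PF.
So 27 − 16 = 11 fail.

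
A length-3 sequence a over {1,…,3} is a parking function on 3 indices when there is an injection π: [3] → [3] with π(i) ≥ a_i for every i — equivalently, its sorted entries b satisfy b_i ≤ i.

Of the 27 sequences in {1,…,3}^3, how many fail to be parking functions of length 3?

Count = (4−3)·4^(3−1) = 1×16 = 16
Check (2,2,3) → sorted (2,2,3): b_1=2>1, not a PF.
Total 27; non-PF = 27−16 = 11

11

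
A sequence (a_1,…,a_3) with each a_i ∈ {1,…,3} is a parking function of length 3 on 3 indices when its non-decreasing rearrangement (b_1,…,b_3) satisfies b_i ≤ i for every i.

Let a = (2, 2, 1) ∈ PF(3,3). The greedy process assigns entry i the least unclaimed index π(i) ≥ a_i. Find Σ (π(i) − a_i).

1

Σπ = 6 ({1..3} each once); Σa = 2+2+1 = 5; disp = 6−5 = 1.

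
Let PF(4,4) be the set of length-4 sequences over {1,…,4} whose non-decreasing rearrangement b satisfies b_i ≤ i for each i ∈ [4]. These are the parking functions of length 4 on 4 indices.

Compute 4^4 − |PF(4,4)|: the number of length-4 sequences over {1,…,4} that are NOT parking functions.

131

Count = (4−4+1)·(4+1)^(4−1) = 1 · 125 = 125
Check (4,4,4,2) → sorted (2,4,4,4): b_1=2>1, not a PF.
4^4 − 125 = 256 − 125 = 131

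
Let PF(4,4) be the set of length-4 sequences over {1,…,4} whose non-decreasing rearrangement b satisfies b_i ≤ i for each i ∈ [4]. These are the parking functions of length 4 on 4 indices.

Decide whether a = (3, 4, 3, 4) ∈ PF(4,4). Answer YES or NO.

NO

Order a: b = (3, 3, 4, 4).
  b_1=3 > 1
  fails at i=1 ⇒ NO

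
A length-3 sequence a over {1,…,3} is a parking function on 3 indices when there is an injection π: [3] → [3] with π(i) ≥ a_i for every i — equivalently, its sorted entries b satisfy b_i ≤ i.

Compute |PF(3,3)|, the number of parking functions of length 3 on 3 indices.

16

Count = (3−3+1)·(3+1)^(3−1) = 1·16 = 16 (Konheim–Weiss)
Check (1,1,1) → sorted (1,1,1): b_i ≤ i ∀i, a PF.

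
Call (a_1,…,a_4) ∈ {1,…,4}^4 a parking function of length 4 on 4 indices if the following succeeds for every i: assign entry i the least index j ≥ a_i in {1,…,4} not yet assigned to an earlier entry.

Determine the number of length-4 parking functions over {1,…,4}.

Count = 1·5^3 = 1·125 = 125 (Pollak)
One tuple (2,4,3,1) → sorted (1,2,3,4): b_i ≤ i ∀i, a PF.

125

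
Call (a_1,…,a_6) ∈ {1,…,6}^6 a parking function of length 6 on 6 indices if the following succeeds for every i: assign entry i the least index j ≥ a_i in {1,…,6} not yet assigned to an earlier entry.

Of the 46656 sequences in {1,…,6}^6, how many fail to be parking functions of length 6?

#PF = (6−6+1)·(6+1)^(6−1) = 1×16807 = 16807 (Pollak)
One tuple (4,6,1,3,5,5) → sorted (1,3,4,5,5,6): b_2=3>2, not a PF.
6^6 − 16807 = 46656 − 16807 = 29849

29849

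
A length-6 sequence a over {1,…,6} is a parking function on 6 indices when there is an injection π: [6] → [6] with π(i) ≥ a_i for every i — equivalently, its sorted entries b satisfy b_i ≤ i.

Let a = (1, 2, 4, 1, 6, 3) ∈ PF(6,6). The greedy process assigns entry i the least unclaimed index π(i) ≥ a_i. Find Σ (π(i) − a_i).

4

Σπ = 21 ({1..6} each once); Σa = 1+2+4+1+6+3 = 17; disp = 21−17 = 4.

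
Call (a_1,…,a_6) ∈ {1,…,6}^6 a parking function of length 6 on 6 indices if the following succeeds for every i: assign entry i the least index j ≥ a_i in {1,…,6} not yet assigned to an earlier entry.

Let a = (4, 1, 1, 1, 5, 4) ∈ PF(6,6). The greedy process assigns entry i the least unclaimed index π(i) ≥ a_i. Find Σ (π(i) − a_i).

Σπ(i) = 1+…+6 = 21; Σa = 4+1+1+1+5+4 = 16; disp = 21−16 = 5.

5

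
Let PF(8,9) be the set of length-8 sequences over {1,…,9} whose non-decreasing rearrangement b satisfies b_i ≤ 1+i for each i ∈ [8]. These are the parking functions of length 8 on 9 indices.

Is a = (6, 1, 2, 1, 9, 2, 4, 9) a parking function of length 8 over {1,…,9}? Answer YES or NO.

Order a: b = (1, 1, 2, 2, 4, 6, 9, 9).
  b_1=1 ≤ 2
  b_2=1 ≤ 3
  b_3=2 ≤ 4
  b_4=2 ≤ 5
  b_5=4 ≤ 6
  b_6=6 ≤ 7
  b_7=9 > 8
  fails at i=7 ⇒ NO

NO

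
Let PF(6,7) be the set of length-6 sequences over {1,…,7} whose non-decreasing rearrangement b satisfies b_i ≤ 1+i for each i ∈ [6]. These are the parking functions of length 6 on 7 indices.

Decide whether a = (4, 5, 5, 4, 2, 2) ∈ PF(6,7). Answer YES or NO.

YES

Sorted: b = (2, 2, 4, 4, 5, 5).
  b_1=2 ≤ 2
  b_2=2 ≤ 3
  b_3=4 ≤ 4
  b_4=4 ≤ 5
  b_5=5 ≤ 6
  b_6=5 ≤ 7
All bounds hold ⇒ YES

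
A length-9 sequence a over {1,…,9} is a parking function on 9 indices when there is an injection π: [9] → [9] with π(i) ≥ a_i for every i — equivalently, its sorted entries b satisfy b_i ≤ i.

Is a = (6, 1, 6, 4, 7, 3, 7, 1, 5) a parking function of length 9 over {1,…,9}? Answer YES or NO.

YES

Sorted: b = (1, 1, 3, 4, 5, 6, 6, 7, 7).
  b_1=1 ≤ 1
  b_2=1 ≤ 2
  b_3=3 ≤ 3
  b_4=4 ≤ 4
  b_5=5 ≤ 5
  b_6=6 ≤ 6
  b_7=6 ≤ 7
  b_8=7 ≤ 8
  b_9=7 ≤ 9
All bounds hold ⇒ YES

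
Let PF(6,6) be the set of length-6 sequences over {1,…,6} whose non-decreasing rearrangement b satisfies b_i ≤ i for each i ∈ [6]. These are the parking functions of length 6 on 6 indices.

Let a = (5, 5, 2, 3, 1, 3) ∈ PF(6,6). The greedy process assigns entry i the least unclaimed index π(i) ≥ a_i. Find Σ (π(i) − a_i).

2

Σπ = 6·7/2 = 21 (π permutes [6]); Σa = 5+5+2+3+1+3 = 19; disp = 21−19 = 2.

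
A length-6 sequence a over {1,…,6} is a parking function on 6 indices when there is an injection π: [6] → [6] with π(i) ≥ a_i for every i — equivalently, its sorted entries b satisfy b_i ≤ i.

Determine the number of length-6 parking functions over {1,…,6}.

16807

|PF(6,6)| = 1·7^5 = 1 · 16807 = 16807
E.g. (4,6,2,1,2,3) → sorted (1,2,2,3,4,6): b_i ≤ i ∀i, a PF.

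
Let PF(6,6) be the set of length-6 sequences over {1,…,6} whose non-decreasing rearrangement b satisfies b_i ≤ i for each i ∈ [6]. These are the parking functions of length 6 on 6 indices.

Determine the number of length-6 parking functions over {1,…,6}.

#PF = (6−6+1)·(6+1)^(6−1) = 1×16807 = 16807 (Konheim–Weiss)
Example (4,5,6,3,2,1) → sorted (1,2,3,4,5,6): b_i ≤ i ∀i, a PF.

16807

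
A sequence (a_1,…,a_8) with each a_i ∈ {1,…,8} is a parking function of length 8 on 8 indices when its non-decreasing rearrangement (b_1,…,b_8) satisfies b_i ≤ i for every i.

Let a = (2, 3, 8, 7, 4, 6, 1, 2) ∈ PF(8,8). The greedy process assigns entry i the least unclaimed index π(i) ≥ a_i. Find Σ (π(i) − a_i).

Σπ = 8·9/2 = 36 (π permutes [8]); Σa = 2+3+8+7+4+6+1+2 = 33; disp = 36−33 = 3.

3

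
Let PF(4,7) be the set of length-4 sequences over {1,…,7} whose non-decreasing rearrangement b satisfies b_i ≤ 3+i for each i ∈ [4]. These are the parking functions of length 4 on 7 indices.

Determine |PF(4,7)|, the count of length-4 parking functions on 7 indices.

2048

Count = (8−4)·8^(4−1) = 4×512 = 2048 (Konheim–Weiss)
E.g. (3,6,6,1) → sorted (1,3,6,6): b_i ≤ 3+i ∀i, a PF.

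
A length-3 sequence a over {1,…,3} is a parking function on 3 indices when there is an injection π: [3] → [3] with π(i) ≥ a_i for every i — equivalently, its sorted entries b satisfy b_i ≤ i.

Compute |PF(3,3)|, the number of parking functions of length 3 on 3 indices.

|PF| = 1·4^2 = 1 · 16 = 16 (Pollak)
Check (1,1,2) → sorted (1,1,2): b_i ≤ i ∀i, a PF.

16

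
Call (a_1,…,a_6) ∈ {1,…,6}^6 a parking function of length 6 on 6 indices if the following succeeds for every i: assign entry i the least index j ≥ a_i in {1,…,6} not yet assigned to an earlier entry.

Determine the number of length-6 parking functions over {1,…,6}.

Count = (7−6)·7^(6−1) = 1·16807 = 16807 (Konheim–Weiss)
Check (4,1,4,6,1,3) → sorted (1,1,3,4,4,6): b_i ≤ i ∀i, a PF.

16807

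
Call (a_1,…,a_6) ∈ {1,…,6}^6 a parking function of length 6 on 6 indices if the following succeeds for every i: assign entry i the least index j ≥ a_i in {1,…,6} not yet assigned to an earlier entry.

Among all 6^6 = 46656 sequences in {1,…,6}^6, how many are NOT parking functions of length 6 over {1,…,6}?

|PF(6,6)| = (6+1−6)·(6+1)^{6−1} = 1×16807 = 16807 (Konheim–Weiss)
One tuple (6,4,3,3,2,2) → sorted (2,2,3,3,4,6): b_1=2>1, not a PF.
So 46656 − 16807 = 29849 fail.

29849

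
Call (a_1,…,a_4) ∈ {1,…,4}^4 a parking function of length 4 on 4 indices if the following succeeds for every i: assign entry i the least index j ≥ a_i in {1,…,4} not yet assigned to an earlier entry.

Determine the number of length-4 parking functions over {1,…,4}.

#PF = (4−4+1)·(4+1)^(4−1) = 1×125 = 125 (Konheim–Weiss)
E.g. (3,2,2,1) → sorted (1,2,2,3): b_i ≤ i ∀i, a PF.

125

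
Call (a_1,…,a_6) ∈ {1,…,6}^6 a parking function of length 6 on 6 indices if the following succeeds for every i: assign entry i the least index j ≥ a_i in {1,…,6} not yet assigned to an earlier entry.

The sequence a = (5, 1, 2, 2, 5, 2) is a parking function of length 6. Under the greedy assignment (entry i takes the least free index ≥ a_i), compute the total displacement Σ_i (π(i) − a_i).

Σπ = 6·7/2 = 21 (π permutes [6]); Σa = 5+1+2+2+5+2 = 17; disp = 21−17 = 4.

4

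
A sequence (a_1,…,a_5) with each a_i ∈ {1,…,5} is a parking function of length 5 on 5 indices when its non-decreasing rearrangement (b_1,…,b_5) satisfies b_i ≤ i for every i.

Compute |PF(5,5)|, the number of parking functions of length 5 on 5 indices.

Count = 1·6^4 = 1·1296 = 1296 [KW]
Example (1,5,2,4,1) → sorted (1,1,2,4,5): b_i ≤ i ∀i, a PF.

1296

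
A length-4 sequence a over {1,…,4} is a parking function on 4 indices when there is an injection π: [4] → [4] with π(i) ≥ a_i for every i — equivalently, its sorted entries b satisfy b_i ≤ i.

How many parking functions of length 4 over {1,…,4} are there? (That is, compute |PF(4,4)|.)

|PF| = (5−4)·5^(4−1) = 1 · 125 = 125 [KW]
One tuple (3,2,1,1) → sorted (1,1,2,3): b_i ≤ i ∀i, a PF.

125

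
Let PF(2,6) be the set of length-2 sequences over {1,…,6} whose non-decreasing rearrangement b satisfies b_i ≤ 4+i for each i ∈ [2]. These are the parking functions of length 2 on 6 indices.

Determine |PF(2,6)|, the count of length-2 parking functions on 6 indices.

35

Count = (7−2)·7^(2−1) = 5×7 = 35 (Pollak)
One tuple (2,5) → sorted (2,5): b_i ≤ 4+i ∀i, a PF.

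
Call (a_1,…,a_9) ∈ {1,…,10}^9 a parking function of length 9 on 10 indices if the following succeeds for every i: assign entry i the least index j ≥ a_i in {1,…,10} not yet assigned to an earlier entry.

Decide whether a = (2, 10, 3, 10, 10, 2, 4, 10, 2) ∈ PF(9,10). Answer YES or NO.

Sorted: b = (2, 2, 2, 3, 4, 10, 10, 10, 10).
  b_1=2 ≤ 2
  b_2=2 ≤ 3
  b_3=2 ≤ 4
  b_4=3 ≤ 5
  b_5=4 ≤ 6
  b_6=10 > 7
  fails at i=6 ⇒ NO

NO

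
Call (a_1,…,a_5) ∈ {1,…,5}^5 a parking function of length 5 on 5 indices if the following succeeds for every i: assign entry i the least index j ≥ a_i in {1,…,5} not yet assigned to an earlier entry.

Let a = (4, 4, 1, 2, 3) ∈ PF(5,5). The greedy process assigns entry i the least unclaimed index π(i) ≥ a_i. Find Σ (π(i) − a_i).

Σπ(i) = 1+…+5 = 15; Σa = 4+4+1+2+3 = 14; disp = 15−14 = 1.

1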